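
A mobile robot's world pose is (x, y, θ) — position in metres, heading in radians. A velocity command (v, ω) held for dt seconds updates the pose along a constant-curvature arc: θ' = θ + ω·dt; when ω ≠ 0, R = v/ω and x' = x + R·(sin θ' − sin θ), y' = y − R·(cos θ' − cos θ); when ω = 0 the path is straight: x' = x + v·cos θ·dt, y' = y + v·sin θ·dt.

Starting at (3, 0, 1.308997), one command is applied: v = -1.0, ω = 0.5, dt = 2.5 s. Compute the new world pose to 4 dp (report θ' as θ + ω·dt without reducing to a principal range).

(3.8315, -2.1877, 2.5590)

θ' = 1.3090 + 0.5·2.5 = 2.5590
R = v/ω = -1.0/0.5 = -2.0000
x' = 3 + -2.0000·(sin 2.5590 − sin 1.3090) = 3.8315
y' = 0 − -2.0000·(cos 2.5590 − cos 1.3090) = -2.1877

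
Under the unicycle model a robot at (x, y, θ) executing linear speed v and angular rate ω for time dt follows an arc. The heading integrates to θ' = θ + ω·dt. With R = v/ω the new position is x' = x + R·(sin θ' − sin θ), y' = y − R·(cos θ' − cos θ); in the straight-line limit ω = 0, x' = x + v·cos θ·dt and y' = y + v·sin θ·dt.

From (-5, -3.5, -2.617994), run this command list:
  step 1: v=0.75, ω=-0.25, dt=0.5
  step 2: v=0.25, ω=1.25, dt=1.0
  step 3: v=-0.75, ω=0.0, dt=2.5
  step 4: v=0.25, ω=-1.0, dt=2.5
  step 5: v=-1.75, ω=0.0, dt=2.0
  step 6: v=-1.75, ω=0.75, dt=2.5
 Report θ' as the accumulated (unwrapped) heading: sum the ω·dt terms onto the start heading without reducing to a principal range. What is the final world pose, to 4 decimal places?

step 1: θ'=-2.7430 (R=-3.0000) → pose (-5.3356, -3.6667, -2.7430)
step 2: θ'=-1.4930 (R=0.2000) → pose (-5.4574, -3.8666, -1.4930)
step 3: θ'=-1.4930 (straight) → pose (-5.6031, -1.9973, -1.4930)
step 4: θ'=-3.9930 (R=-0.2500) → pose (-6.0404, -2.1814, -3.9930)
step 5: θ'=-3.9930 (straight) → pose (-3.7342, -4.8142, -3.9930)
step 6: θ'=-2.1180 (R=-2.3333) → pose (0.0136, -4.4907, -2.1180)

(0.0136, -4.4907, -2.1180)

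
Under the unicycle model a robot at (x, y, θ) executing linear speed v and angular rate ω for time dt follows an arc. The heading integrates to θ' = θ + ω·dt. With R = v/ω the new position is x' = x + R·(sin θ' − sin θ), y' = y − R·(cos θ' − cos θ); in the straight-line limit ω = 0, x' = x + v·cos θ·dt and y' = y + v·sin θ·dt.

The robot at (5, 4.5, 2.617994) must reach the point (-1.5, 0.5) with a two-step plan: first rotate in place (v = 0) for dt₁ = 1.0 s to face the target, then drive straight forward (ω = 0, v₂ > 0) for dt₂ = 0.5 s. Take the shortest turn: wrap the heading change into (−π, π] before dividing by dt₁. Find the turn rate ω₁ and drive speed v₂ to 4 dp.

ω₁ = 1.0753, v₂ = 15.2643

heading to target = atan2(0.5−4.5, -1.5−5) = -2.5899
Δθ = wrap(-2.5899 − 2.6180) = 1.0753; ω₁ = Δθ/dt₁ = 1.0753
distance = √((-1.5−5)² + (0.5−4.5)²) = 7.6322; v₂ = distance/dt₂ = 15.2643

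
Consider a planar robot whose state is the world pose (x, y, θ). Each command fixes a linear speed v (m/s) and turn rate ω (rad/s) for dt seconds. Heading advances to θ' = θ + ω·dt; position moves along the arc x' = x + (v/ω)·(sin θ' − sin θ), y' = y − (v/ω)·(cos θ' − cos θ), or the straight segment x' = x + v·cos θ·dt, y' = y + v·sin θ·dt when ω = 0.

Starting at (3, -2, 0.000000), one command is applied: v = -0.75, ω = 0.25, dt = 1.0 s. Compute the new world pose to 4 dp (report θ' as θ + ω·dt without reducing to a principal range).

(2.2578, -2.0933, 0.2500)

θ' = 0.0000 + 0.25·1.0 = 0.2500
R = v/ω = -0.75/0.25 = -3.0000
x' = 3 + -3.0000·(sin 0.2500 − sin 0.0000) = 2.2578
y' = -2 − -3.0000·(cos 0.2500 − cos 0.0000) = -2.0933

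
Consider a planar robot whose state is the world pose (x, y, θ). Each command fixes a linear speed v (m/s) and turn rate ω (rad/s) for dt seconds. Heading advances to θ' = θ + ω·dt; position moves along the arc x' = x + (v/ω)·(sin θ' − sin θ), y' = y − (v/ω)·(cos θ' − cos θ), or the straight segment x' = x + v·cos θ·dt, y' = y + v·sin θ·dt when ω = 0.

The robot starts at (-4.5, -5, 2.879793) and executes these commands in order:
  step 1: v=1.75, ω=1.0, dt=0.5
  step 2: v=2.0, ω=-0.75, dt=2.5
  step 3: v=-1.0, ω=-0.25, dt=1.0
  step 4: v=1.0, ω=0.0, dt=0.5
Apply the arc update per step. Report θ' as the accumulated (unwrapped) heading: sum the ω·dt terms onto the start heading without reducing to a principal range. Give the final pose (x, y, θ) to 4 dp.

step 1: θ'=3.3798 (R=1.7500) → pose (-5.3659, -4.9898, 3.3798)
step 2: θ'=1.5048 (R=-2.6667) → pose (-8.6559, -2.2225, 1.5048)
step 3: θ'=1.2548 (R=4.0000) → pose (-8.8453, -3.2018, 1.2548)
step 4: θ'=1.2548 (straight) → pose (-8.6899, -2.7265, 1.2548)

(-8.6899, -2.7265, 1.2548)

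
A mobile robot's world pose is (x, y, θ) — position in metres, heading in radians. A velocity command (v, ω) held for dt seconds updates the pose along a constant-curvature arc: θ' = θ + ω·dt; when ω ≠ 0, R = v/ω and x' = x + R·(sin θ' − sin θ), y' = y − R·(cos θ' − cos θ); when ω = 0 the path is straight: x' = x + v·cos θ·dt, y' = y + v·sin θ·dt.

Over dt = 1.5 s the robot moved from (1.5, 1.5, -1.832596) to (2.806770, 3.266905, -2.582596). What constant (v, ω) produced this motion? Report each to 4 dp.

v = -1.5000, ω = -0.5000

Δθ = -2.582596 − -1.832596 = -0.750000
ω = Δθ/dt = -0.750000/1.5 = -0.5000
R = −Δy/(cos θ' − cos θ) = 3.0000
v = R·ω = 3.0000·-0.5000 = -1.5000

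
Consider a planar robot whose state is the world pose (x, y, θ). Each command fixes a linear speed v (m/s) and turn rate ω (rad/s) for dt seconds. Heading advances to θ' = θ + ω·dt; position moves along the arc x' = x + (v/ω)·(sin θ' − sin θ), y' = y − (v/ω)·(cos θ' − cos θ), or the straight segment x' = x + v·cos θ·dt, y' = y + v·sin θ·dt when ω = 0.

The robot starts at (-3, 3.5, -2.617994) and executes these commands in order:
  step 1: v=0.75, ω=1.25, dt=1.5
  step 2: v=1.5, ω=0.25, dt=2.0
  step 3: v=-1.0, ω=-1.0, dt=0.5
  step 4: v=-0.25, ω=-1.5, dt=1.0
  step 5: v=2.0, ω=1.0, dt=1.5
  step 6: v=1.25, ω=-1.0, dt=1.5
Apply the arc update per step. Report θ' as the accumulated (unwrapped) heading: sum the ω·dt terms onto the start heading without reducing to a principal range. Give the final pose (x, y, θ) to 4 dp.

(-0.5998, -2.8231, -2.2430)

step 1: θ'=-0.7430 (R=0.6000) → pose (-3.1059, 2.5385, -0.7430)
step 2: θ'=-0.2430 (R=6.0000) → pose (-0.4906, 1.1335, -0.2430)
step 3: θ'=-0.7430 (R=1.0000) → pose (-0.9265, 1.3676, -0.7430)
step 4: θ'=-2.2430 (R=0.1667) → pose (-0.9441, 1.5942, -2.2430)
step 5: θ'=-0.7430 (R=2.0000) → pose (-0.7322, -1.1241, -0.7430)
step 6: θ'=-2.2430 (R=-1.2500) → pose (-0.5998, -2.8231, -2.2430)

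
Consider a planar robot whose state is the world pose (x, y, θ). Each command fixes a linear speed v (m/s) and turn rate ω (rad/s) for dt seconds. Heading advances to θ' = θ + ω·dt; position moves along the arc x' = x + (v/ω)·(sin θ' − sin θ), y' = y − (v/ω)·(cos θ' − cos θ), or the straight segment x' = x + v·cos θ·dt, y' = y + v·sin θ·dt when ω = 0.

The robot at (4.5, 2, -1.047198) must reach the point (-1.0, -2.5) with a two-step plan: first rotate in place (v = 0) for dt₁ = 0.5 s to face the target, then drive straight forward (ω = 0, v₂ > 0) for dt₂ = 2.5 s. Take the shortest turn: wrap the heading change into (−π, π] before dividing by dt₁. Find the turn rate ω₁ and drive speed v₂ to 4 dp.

ω₁ = -2.8173, v₂ = 2.8425

heading to target = atan2(-2.5−2, -1−4.5) = -2.4559
Δθ = wrap(-2.4559 − -1.0472) = -1.4087; ω₁ = Δθ/dt₁ = -2.8173
distance = √((-1−4.5)² + (-2.5−2)²) = 7.1063; v₂ = distance/dt₂ = 2.8425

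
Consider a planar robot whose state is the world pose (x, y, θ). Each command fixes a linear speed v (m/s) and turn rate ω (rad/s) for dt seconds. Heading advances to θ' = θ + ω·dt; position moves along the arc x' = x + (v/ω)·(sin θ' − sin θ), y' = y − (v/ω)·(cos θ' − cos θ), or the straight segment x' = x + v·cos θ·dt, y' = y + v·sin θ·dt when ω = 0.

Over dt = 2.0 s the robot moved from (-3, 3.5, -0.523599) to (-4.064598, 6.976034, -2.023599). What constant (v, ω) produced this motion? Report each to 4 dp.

Δθ = -2.023599 − -0.523599 = -1.500000
ω = Δθ/dt = -1.500000/2.0 = -0.7500
R = −Δy/(cos θ' − cos θ) = 2.6667
v = R·ω = 2.6667·-0.7500 = -2.0000

v = -2.0000, ω = -0.7500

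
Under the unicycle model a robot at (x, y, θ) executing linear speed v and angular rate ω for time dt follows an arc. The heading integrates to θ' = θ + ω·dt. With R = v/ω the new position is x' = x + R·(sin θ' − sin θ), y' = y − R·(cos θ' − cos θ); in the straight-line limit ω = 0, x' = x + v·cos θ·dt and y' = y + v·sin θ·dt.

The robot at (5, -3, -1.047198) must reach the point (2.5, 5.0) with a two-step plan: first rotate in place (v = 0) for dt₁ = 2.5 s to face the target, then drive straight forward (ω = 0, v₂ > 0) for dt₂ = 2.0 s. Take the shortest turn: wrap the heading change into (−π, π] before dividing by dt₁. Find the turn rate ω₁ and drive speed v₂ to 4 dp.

ω₁ = 1.1684, v₂ = 4.1908

heading to target = atan2(5−-3, 2.5−5) = 1.8737
Δθ = wrap(1.8737 − -1.0472) = 2.9209; ω₁ = Δθ/dt₁ = 1.1684
distance = √((2.5−5)² + (5−-3)²) = 8.3815; v₂ = distance/dt₂ = 4.1908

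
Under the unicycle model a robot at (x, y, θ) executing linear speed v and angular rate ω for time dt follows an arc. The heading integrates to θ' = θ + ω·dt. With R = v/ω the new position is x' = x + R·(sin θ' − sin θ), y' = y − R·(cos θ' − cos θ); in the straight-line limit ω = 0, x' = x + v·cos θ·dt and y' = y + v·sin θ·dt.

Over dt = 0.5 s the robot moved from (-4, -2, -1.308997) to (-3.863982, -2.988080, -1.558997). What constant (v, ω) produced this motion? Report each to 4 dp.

v = 2.0000, ω = -0.5000

Δθ = -1.558997 − -1.308997 = -0.250000
ω = Δθ/dt = -0.250000/0.5 = -0.5000
R = −Δy/(cos θ' − cos θ) = -4.0000
v = R·ω = -4.0000·-0.5000 = 2.0000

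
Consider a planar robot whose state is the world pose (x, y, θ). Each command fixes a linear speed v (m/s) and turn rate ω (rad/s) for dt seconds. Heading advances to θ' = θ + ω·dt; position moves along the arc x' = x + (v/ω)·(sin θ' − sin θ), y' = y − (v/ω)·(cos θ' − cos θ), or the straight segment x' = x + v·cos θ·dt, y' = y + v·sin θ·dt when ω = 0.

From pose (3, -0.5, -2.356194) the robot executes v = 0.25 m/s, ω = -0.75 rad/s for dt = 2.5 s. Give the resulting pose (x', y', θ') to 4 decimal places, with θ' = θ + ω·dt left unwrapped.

θ' = -2.3562 + -0.75·2.5 = -4.2312
R = v/ω = 0.25/-0.75 = -0.3333
x' = 3 + -0.3333·(sin -4.2312 − sin -2.3562) = 2.4688
y' = -0.5 − -0.3333·(cos -4.2312 − cos -2.3562) = -0.4186

(2.4688, -0.4186, -4.2312)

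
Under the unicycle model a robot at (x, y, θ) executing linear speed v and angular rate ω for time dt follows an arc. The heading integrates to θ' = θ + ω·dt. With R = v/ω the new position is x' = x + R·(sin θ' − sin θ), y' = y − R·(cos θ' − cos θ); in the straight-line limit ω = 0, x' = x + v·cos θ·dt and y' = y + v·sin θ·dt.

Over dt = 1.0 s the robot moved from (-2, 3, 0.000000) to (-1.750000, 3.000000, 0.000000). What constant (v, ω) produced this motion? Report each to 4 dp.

v = 0.2500, ω = 0.0000

Δθ = 0.000000 − 0.000000 = 0.000000
ω = Δθ/dt = 0.000000/1.0 = 0.0000
ω = 0 → v = (Δx·cos θ + Δy·sin θ)/dt = 0.2500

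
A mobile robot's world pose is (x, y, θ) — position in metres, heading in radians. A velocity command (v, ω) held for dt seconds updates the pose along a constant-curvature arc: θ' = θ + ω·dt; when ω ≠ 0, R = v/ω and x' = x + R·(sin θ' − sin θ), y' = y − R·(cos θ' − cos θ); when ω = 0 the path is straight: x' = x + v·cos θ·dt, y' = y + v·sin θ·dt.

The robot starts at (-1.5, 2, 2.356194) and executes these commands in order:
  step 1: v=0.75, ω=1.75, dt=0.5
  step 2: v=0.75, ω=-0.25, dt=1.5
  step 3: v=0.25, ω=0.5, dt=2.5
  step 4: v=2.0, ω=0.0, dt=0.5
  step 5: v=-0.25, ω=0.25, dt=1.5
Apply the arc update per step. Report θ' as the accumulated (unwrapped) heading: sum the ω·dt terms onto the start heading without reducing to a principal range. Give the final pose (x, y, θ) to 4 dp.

step 1: θ'=3.2312 (R=0.4286) → pose (-1.8414, 2.1238, 3.2312)
step 2: θ'=2.8562 (R=-3.0000) → pose (-2.9545, 2.2331, 2.8562)
step 3: θ'=4.1062 (R=0.5000) → pose (-3.5061, 2.0382, 4.1062)
step 4: θ'=4.1062 (straight) → pose (-4.0759, 1.2164, 4.1062)
step 5: θ'=4.4812 (R=-1.0000) → pose (-3.9243, 1.5570, 4.4812)

(-3.9243, 1.5570, 4.4812)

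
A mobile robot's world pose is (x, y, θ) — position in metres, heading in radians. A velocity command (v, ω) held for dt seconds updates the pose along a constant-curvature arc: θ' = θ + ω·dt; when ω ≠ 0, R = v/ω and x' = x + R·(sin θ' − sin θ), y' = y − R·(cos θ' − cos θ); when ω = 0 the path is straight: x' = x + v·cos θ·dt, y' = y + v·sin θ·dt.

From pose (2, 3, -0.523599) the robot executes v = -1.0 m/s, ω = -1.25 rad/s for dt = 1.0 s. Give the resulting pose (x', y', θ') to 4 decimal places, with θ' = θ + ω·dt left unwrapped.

θ' = -0.5236 + -1.25·1.0 = -1.7736
R = v/ω = -1.0/-1.25 = 0.8000
x' = 2 + 0.8000·(sin -1.7736 − sin -0.5236) = 1.6164
y' = 3 − 0.8000·(cos -1.7736 − cos -0.5236) = 3.8540

(1.6164, 3.8540, -1.7736)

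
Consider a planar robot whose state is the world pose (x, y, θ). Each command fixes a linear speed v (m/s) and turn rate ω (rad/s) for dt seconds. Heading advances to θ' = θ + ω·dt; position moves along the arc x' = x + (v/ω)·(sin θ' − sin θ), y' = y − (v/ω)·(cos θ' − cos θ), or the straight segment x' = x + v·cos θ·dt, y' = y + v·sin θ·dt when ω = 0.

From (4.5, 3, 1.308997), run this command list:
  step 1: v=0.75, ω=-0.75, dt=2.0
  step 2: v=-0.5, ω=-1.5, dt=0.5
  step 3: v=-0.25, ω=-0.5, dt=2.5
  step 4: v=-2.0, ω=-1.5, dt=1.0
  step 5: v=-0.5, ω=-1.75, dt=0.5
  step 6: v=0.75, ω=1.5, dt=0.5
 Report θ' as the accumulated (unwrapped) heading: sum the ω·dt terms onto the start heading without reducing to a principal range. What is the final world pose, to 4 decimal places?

step 1: θ'=-0.1910 (R=-1.0000) → pose (5.6558, 3.7230, -0.1910)
step 2: θ'=-0.9410 (R=0.3333) → pose (5.4497, 3.8539, -0.9410)
step 3: θ'=-2.1910 (R=0.5000) → pose (5.4469, 4.4390, -2.1910)
step 4: θ'=-3.6910 (R=1.3333) → pose (7.2281, 4.8012, -3.6910)
step 5: θ'=-4.5660 (R=0.2857) → pose (7.3616, 4.5992, -4.5660)
step 6: θ'=-3.8160 (R=0.5000) → pose (7.1791, 4.9168, -3.8160)

(7.1791, 4.9168, -3.8160)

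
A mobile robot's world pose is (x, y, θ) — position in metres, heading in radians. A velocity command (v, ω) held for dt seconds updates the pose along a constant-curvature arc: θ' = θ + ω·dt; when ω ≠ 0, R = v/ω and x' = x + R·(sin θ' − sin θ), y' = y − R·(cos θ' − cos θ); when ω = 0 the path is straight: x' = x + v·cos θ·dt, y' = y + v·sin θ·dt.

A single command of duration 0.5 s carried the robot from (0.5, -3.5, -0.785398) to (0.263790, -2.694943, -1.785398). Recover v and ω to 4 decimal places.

v = -1.7500, ω = -2.0000

Δθ = -1.785398 − -0.785398 = -1.000000
ω = Δθ/dt = -1.000000/0.5 = -2.0000
R = −Δy/(cos θ' − cos θ) = 0.8750
v = R·ω = 0.8750·-2.0000 = -1.7500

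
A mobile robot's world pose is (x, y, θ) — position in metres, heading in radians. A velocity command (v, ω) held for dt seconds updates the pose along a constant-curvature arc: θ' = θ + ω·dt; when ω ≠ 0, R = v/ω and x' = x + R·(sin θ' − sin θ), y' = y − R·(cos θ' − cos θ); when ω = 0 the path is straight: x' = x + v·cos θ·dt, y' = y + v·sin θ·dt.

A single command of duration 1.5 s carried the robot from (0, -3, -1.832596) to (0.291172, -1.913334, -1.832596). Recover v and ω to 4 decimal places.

Δθ = -1.832596 − -1.832596 = 0.000000
ω = Δθ/dt = 0.000000/1.5 = 0.0000
ω = 0 → v = (Δx·cos θ + Δy·sin θ)/dt = -0.7500

v = -0.7500, ω = 0.0000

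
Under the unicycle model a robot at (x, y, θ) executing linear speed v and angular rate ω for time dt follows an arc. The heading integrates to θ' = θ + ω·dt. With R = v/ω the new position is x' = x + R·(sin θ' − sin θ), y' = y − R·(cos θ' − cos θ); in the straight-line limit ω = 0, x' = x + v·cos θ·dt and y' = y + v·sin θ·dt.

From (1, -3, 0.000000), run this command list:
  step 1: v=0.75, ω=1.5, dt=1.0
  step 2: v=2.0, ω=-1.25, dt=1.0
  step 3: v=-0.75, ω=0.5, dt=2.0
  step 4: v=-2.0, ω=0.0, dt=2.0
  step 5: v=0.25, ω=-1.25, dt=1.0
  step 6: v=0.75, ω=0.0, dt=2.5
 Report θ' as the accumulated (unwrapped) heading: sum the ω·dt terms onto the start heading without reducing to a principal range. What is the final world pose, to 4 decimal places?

(2.4500, -5.7377, 0.0000)

step 1: θ'=1.5000 (R=0.5000) → pose (1.4987, -2.5354, 1.5000)
step 2: θ'=0.2500 (R=-1.6000) → pose (2.6989, -1.0983, 0.2500)
step 3: θ'=1.2500 (R=-1.5000) → pose (1.6465, -2.0787, 1.2500)
step 4: θ'=1.2500 (straight) → pose (0.3852, -5.8746, 1.2500)
step 5: θ'=0.0000 (R=-0.2000) → pose (0.5750, -5.7377, 0.0000)
step 6: θ'=0.0000 (straight) → pose (2.4500, -5.7377, 0.0000)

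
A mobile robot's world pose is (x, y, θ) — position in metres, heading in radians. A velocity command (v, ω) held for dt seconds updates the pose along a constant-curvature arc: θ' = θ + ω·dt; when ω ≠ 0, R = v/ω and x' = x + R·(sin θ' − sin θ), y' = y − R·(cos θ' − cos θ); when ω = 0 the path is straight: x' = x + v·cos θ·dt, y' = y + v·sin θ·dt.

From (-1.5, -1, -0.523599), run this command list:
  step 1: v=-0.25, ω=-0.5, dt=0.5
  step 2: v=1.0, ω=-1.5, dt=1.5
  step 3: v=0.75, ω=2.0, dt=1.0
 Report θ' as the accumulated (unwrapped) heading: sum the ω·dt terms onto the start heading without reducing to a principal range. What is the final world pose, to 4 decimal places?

step 1: θ'=-0.7736 (R=0.5000) → pose (-1.5994, -0.9247, -0.7736)
step 2: θ'=-3.0236 (R=-0.6667) → pose (-1.9867, -2.0637, -3.0236)
step 3: θ'=-1.0236 (R=0.3750) → pose (-2.2628, -2.6312, -1.0236)

(-2.2628, -2.6312, -1.0236)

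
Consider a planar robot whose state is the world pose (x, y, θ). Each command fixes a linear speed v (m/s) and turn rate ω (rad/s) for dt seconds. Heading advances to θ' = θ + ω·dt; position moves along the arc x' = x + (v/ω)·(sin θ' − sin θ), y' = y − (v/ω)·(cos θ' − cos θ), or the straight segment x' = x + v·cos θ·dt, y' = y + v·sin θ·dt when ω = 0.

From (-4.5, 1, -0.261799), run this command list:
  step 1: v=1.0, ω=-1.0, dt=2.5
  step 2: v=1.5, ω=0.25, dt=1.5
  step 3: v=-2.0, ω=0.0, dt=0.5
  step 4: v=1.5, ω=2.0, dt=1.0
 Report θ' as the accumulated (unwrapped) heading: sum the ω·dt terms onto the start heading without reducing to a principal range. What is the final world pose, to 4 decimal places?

(-5.3152, -2.6524, -0.3868)

step 1: θ'=-2.7618 (R=-1.0000) → pose (-4.3881, -0.8947, -2.7618)
step 2: θ'=-2.3868 (R=6.0000) → pose (-6.2745, -2.0966, -2.3868)
step 3: θ'=-2.3868 (straight) → pose (-5.5461, -1.4115, -2.3868)
step 4: θ'=-0.3868 (R=0.7500) → pose (-5.3152, -2.6524, -0.3868)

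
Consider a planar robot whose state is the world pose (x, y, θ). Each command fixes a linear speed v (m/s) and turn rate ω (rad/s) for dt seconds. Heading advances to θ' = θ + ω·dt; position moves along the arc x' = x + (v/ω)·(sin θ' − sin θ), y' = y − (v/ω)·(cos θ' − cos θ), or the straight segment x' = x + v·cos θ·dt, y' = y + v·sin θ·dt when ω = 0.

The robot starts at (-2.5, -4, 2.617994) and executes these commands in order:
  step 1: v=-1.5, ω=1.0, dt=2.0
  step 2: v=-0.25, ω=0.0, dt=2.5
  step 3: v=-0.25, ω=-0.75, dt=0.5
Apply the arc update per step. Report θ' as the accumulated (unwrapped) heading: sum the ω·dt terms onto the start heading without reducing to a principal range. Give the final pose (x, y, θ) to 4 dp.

step 1: θ'=4.6180 (R=-1.5000) → pose (-0.2567, -2.8423, 4.6180)
step 2: θ'=4.6180 (straight) → pose (-0.1978, -2.2201, 4.6180)
step 3: θ'=4.2430 (R=0.3333) → pose (-0.1632, -2.1008, 4.2430)

(-0.1632, -2.1008, 4.2430)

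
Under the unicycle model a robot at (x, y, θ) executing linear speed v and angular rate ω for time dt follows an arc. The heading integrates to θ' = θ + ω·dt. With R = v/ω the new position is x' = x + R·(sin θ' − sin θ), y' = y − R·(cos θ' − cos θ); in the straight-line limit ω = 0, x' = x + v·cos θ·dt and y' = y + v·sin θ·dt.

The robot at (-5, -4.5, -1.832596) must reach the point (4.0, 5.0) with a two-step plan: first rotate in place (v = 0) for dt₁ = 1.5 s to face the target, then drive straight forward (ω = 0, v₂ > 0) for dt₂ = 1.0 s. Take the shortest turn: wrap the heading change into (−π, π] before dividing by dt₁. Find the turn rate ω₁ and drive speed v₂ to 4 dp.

ω₁ = 1.7633, v₂ = 13.0863

heading to target = atan2(5−-4.5, 4−-5) = 0.8124
Δθ = wrap(0.8124 − -1.8326) = 2.6450; ω₁ = Δθ/dt₁ = 1.7633
distance = √((4−-5)² + (5−-4.5)²) = 13.0863; v₂ = distance/dt₂ = 13.0863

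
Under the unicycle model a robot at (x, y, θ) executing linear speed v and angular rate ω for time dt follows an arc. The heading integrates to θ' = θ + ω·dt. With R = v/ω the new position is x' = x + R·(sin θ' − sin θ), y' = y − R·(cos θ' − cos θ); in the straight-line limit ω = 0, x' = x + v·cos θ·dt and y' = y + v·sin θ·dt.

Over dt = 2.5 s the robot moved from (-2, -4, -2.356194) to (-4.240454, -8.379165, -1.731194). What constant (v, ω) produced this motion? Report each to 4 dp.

v = 2.0000, ω = 0.2500

Δθ = -1.731194 − -2.356194 = 0.625000
ω = Δθ/dt = 0.625000/2.5 = 0.2500
R = −Δy/(cos θ' − cos θ) = 8.0000
v = R·ω = 8.0000·0.2500 = 2.0000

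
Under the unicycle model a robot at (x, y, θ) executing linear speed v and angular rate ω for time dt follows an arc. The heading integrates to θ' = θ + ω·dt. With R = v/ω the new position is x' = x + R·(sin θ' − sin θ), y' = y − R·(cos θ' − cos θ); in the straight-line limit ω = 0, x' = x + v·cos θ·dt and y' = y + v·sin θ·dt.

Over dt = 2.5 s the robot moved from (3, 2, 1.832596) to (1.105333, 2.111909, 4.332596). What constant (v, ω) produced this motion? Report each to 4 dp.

Δθ = 4.332596 − 1.832596 = 2.500000
ω = Δθ/dt = 2.500000/2.5 = 1.0000
R = Δx/(sin θ' − sin θ) = 1.0000
v = R·ω = 1.0000·1.0000 = 1.0000

v = 1.0000, ω = 1.0000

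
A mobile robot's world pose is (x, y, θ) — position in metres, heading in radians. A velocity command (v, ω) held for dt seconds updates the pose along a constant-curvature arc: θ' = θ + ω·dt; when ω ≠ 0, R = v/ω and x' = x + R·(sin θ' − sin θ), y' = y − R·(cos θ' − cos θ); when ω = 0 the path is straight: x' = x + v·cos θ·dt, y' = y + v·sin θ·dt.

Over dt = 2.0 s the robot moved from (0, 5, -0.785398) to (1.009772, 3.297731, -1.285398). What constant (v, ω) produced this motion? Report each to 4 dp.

Δθ = -1.285398 − -0.785398 = -0.500000
ω = Δθ/dt = -0.500000/2.0 = -0.2500
R = −Δy/(cos θ' − cos θ) = -4.0000
v = R·ω = -4.0000·-0.2500 = 1.0000

v = 1.0000, ω = -0.2500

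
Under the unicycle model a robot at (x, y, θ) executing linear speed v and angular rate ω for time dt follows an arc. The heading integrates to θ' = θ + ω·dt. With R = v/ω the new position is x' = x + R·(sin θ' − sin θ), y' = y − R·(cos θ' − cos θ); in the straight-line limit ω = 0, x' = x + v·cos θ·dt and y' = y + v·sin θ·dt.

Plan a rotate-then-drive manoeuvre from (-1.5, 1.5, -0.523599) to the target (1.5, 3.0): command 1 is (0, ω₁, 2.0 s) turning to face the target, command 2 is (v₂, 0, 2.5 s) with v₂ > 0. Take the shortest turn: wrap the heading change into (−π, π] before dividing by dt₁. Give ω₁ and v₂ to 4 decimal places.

ω₁ = 0.4936, v₂ = 1.3416

heading to target = atan2(3−1.5, 1.5−-1.5) = 0.4636
Δθ = wrap(0.4636 − -0.5236) = 0.9872; ω₁ = Δθ/dt₁ = 0.4936
distance = √((1.5−-1.5)² + (3−1.5)²) = 3.3541; v₂ = distance/dt₂ = 1.3416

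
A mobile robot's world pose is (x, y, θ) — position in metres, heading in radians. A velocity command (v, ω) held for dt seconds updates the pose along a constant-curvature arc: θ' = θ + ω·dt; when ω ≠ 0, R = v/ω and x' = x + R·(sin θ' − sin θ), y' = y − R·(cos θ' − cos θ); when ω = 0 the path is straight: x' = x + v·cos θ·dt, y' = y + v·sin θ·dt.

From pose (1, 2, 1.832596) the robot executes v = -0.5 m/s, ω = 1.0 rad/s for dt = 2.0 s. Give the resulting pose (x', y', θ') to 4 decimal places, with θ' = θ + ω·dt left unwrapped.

θ' = 1.8326 + 1.0·2.0 = 3.8326
R = v/ω = -0.5/1.0 = -0.5000
x' = 1 + -0.5000·(sin 3.8326 − sin 1.8326) = 1.8016
y' = 2 − -0.5000·(cos 3.8326 − cos 1.8326) = 1.7441

(1.8016, 1.7441, 3.8326)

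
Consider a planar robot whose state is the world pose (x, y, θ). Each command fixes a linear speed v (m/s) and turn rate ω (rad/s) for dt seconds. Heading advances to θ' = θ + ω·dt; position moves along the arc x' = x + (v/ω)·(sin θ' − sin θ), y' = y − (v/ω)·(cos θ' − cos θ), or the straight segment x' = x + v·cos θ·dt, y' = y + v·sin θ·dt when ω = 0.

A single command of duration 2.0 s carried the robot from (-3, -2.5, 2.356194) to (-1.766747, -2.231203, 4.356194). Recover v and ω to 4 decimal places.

Δθ = 4.356194 − 2.356194 = 2.000000
ω = Δθ/dt = 2.000000/2.0 = 1.0000
R = Δx/(sin θ' − sin θ) = -0.7500
v = R·ω = -0.7500·1.0000 = -0.7500

v = -0.7500, ω = 1.0000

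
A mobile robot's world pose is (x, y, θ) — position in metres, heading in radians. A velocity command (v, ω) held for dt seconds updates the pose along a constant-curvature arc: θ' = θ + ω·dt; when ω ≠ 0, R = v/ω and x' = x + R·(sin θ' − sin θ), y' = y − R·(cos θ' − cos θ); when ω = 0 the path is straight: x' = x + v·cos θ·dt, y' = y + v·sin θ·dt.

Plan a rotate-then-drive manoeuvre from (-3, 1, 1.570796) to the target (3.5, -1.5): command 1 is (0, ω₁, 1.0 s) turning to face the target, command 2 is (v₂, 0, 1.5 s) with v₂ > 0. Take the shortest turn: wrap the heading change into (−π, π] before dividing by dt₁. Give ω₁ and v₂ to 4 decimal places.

ω₁ = -1.9380, v₂ = 4.6428

heading to target = atan2(-1.5−1, 3.5−-3) = -0.3672
Δθ = wrap(-0.3672 − 1.5708) = -1.9380; ω₁ = Δθ/dt₁ = -1.9380
distance = √((3.5−-3)² + (-1.5−1)²) = 6.9642; v₂ = distance/dt₂ = 4.6428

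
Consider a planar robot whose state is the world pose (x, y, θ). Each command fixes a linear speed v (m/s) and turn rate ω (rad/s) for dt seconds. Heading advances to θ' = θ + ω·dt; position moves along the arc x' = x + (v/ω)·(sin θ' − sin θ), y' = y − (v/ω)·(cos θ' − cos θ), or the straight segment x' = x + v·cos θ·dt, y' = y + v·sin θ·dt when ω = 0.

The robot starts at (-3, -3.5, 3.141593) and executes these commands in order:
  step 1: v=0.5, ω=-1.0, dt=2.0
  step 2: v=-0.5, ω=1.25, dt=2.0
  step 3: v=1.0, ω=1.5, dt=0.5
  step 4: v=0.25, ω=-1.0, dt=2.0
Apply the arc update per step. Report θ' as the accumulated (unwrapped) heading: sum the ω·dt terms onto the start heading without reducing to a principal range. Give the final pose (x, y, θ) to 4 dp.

step 1: θ'=1.1416 (R=-0.5000) → pose (-3.4546, -2.7919, 1.1416)
step 2: θ'=3.6416 (R=-0.4000) → pose (-2.8992, -3.3094, 3.6416)
step 3: θ'=4.3916 (R=0.6667) → pose (-3.2122, -3.6843, 4.3916)
step 4: θ'=2.3916 (R=-0.2500) → pose (-3.6199, -3.7884, 2.3916)

(-3.6199, -3.7884, 2.3916)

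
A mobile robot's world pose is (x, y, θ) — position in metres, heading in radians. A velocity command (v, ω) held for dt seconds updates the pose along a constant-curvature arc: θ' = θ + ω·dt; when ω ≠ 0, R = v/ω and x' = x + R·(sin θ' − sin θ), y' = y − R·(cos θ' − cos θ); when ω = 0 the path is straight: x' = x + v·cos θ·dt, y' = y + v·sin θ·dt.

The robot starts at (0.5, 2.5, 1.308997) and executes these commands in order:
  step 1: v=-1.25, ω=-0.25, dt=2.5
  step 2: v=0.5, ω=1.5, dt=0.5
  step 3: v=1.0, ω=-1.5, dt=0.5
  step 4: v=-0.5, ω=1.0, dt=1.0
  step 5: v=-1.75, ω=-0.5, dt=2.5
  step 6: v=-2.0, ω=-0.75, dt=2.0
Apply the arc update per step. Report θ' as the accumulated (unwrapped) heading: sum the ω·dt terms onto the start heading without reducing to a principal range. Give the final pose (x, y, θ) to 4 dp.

(-6.4535, -2.3276, -1.0660)

step 1: θ'=0.6840 (R=5.0000) → pose (-1.1701, -0.0812, 0.6840)
step 2: θ'=1.4340 (R=0.3333) → pose (-1.0506, 0.1317, 1.4340)
step 3: θ'=0.6840 (R=-0.6667) → pose (-0.8114, 0.5575, 0.6840)
step 4: θ'=1.6840 (R=-0.5000) → pose (-0.9922, 0.1135, 1.6840)
step 5: θ'=0.4340 (R=3.5000) → pose (-2.9981, -3.4574, 0.4340)
step 6: θ'=-1.0660 (R=2.6667) → pose (-6.4535, -2.3276, -1.0660)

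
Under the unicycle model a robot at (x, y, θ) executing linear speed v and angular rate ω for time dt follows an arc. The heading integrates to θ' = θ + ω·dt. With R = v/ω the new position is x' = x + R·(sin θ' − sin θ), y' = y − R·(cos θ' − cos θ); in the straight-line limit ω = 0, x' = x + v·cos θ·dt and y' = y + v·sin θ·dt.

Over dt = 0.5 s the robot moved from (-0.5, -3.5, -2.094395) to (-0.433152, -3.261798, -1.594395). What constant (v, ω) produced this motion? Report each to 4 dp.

Δθ = -1.594395 − -2.094395 = 0.500000
ω = Δθ/dt = 0.500000/0.5 = 1.0000
R = −Δy/(cos θ' − cos θ) = -0.5000
v = R·ω = -0.5000·1.0000 = -0.5000

v = -0.5000, ω = 1.0000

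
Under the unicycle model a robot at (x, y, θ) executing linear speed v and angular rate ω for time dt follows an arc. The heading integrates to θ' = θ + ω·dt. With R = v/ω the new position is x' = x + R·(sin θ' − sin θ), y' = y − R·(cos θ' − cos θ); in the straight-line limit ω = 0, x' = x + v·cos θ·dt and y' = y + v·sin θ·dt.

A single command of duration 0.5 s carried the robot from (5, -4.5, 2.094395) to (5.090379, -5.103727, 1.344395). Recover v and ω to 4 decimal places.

Δθ = 1.344395 − 2.094395 = -0.750000
ω = Δθ/dt = -0.750000/0.5 = -1.5000
R = −Δy/(cos θ' − cos θ) = 0.8333
v = R·ω = 0.8333·-1.5000 = -1.2500

v = -1.2500, ω = -1.5000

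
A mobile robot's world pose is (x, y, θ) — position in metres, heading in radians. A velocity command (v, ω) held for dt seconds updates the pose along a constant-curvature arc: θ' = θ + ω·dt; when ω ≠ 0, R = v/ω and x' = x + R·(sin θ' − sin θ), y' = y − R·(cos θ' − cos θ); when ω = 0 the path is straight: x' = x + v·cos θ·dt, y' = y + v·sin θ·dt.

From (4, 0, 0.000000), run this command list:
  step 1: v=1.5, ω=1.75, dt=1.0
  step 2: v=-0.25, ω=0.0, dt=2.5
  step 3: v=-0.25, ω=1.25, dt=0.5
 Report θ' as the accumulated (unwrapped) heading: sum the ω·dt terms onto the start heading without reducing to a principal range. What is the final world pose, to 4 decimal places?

(5.0129, 0.2865, 2.3750)

step 1: θ'=1.7500 (R=0.8571) → pose (4.8434, 1.0099, 1.7500)
step 2: θ'=1.7500 (straight) → pose (4.9548, 0.3949, 1.7500)
step 3: θ'=2.3750 (R=-0.2000) → pose (5.0129, 0.2865, 2.3750)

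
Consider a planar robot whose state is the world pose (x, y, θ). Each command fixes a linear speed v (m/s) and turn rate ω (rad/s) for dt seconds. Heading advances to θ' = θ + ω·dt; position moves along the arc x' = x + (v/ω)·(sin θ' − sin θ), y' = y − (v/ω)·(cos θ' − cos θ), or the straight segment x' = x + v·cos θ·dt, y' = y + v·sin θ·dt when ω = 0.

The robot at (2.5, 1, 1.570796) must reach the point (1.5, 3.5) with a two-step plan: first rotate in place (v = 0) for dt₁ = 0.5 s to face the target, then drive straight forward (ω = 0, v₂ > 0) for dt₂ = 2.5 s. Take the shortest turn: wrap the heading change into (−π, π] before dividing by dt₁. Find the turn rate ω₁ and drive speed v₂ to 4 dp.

heading to target = atan2(3.5−1, 1.5−2.5) = 1.9513
Δθ = wrap(1.9513 − 1.5708) = 0.3805; ω₁ = Δθ/dt₁ = 0.7610
distance = √((1.5−2.5)² + (3.5−1)²) = 2.6926; v₂ = distance/dt₂ = 1.0770

ω₁ = 0.7610, v₂ = 1.0770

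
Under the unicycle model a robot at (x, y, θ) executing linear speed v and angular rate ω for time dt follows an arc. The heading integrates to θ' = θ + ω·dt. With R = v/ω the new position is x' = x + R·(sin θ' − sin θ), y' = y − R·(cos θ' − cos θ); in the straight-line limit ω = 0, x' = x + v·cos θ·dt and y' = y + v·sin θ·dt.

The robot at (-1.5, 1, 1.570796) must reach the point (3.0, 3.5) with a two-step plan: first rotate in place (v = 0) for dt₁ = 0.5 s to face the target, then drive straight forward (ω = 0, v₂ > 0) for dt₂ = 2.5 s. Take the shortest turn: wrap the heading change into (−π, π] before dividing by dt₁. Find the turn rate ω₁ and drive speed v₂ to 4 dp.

heading to target = atan2(3.5−1, 3−-1.5) = 0.5071
Δθ = wrap(0.5071 − 1.5708) = -1.0637; ω₁ = Δθ/dt₁ = -2.1274
distance = √((3−-1.5)² + (3.5−1)²) = 5.1478; v₂ = distance/dt₂ = 2.0591

ω₁ = -2.1274, v₂ = 2.0591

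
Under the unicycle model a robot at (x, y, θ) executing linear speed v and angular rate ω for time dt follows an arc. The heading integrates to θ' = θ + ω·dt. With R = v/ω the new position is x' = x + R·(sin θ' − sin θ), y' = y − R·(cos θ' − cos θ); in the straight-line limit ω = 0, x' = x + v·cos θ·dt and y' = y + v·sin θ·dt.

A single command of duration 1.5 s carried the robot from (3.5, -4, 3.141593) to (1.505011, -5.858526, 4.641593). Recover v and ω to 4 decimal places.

v = 2.0000, ω = 1.0000

Δθ = 4.641593 − 3.141593 = 1.500000
ω = Δθ/dt = 1.500000/1.5 = 1.0000
R = Δx/(sin θ' − sin θ) = 2.0000
v = R·ω = 2.0000·1.0000 = 2.0000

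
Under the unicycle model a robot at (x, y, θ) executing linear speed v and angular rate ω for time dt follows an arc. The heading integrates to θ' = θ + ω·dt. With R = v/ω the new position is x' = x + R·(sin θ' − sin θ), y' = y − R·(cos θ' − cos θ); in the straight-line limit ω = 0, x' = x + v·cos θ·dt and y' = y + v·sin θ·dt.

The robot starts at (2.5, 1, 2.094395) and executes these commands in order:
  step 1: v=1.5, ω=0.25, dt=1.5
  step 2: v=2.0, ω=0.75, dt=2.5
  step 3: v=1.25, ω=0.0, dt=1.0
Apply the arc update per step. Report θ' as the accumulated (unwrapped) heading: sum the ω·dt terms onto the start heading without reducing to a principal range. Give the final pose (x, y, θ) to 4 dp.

(-3.5583, 0.4012, 4.3444)

step 1: θ'=2.4694 (R=6.0000) → pose (1.0401, 2.6947, 2.4694)
step 2: θ'=4.3444 (R=2.6667) → pose (-3.1086, 1.5675, 4.3444)
step 3: θ'=4.3444 (straight) → pose (-3.5583, 0.4012, 4.3444)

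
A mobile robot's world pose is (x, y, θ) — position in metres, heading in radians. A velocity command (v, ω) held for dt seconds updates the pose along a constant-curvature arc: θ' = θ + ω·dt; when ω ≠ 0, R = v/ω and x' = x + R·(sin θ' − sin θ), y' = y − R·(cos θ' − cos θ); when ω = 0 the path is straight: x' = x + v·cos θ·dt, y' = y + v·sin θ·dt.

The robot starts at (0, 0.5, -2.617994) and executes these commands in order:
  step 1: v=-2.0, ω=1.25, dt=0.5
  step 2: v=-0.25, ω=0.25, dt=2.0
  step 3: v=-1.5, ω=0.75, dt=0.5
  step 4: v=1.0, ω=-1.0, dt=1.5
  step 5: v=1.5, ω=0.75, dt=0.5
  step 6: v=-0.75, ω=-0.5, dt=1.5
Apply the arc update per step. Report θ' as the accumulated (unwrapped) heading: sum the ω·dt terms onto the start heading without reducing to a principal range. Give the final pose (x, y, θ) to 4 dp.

step 1: θ'=-1.9930 (R=-1.6000) → pose (0.6595, 1.2300, -1.9930)
step 2: θ'=-1.4930 (R=-1.0000) → pose (0.7443, 1.7175, -1.4930)
step 3: θ'=-1.1180 (R=-2.0000) → pose (0.5488, 2.4370, -1.1180)
step 4: θ'=-2.6180 (R=-1.0000) → pose (0.1496, 1.1335, -2.6180)
step 5: θ'=-2.2430 (R=2.0000) → pose (-0.4153, 0.6469, -2.2430)
step 6: θ'=-2.9930 (R=1.5000) → pose (0.5363, 1.1963, -2.9930)

(0.5363, 1.1963, -2.9930)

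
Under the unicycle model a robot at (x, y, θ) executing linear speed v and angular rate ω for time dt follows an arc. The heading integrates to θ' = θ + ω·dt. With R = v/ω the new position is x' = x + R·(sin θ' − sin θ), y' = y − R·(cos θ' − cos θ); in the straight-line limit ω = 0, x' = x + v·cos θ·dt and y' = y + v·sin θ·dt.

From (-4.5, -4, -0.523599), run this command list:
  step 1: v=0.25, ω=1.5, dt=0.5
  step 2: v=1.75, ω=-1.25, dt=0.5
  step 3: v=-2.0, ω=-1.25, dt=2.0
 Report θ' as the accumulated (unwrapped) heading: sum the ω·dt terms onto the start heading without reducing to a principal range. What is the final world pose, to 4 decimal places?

step 1: θ'=0.2264 (R=0.1667) → pose (-4.3793, -4.0181, 0.2264)
step 2: θ'=-0.3986 (R=-1.4000) → pose (-3.5216, -4.0921, -0.3986)
step 3: θ'=-2.8986 (R=1.6000) → pose (-3.2856, -1.0645, -2.8986)

(-3.2856, -1.0645, -2.8986)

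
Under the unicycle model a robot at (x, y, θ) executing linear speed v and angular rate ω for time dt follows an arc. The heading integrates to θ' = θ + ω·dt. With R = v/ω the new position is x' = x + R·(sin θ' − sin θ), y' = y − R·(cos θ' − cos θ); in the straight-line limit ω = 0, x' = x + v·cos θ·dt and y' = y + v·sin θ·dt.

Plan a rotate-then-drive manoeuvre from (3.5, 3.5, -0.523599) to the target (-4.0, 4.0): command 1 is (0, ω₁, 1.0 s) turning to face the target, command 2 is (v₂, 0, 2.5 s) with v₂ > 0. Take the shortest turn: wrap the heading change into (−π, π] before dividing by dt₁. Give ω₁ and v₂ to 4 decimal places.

ω₁ = -2.6846, v₂ = 3.0067

heading to target = atan2(4−3.5, -4−3.5) = 3.0750
Δθ = wrap(3.0750 − -0.5236) = -2.6846; ω₁ = Δθ/dt₁ = -2.6846
distance = √((-4−3.5)² + (4−3.5)²) = 7.5166; v₂ = distance/dt₂ = 3.0067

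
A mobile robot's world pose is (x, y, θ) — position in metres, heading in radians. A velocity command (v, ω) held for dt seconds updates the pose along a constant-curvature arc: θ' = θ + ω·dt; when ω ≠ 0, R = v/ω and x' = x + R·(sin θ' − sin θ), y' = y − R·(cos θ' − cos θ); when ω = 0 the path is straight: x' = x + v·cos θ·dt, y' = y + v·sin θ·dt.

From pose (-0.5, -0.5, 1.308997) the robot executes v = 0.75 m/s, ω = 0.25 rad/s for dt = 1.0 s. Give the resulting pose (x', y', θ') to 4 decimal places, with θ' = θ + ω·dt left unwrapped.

(-0.3980, 0.2411, 1.5590)

θ' = 1.3090 + 0.25·1.0 = 1.5590
R = v/ω = 0.75/0.25 = 3.0000
x' = -0.5 + 3.0000·(sin 1.5590 − sin 1.3090) = -0.3980
y' = -0.5 − 3.0000·(cos 1.5590 − cos 1.3090) = 0.2411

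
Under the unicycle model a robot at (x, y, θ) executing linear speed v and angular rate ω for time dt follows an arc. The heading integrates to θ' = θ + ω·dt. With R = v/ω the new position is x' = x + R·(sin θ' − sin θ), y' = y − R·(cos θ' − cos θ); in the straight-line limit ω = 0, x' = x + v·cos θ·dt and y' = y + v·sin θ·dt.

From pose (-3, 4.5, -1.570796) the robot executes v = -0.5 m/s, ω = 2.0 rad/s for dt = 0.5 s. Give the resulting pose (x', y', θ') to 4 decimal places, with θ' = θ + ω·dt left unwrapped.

(-3.1149, 4.7104, -0.5708)

θ' = -1.5708 + 2.0·0.5 = -0.5708
R = v/ω = -0.5/2.0 = -0.2500
x' = -3 + -0.2500·(sin -0.5708 − sin -1.5708) = -3.1149
y' = 4.5 − -0.2500·(cos -0.5708 − cos -1.5708) = 4.7104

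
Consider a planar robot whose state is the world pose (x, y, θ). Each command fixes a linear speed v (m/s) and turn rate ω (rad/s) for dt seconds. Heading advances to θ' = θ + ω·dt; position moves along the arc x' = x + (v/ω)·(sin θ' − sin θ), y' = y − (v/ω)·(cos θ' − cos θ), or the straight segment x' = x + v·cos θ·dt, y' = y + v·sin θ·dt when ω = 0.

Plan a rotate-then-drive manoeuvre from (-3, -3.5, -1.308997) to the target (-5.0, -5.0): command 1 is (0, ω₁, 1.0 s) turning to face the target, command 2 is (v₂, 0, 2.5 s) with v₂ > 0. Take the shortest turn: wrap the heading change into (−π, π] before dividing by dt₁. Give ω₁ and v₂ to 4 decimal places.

ω₁ = -1.1891, v₂ = 1.0000

heading to target = atan2(-5−-3.5, -5−-3) = -2.4981
Δθ = wrap(-2.4981 − -1.3090) = -1.1891; ω₁ = Δθ/dt₁ = -1.1891
distance = √((-5−-3)² + (-5−-3.5)²) = 2.5000; v₂ = distance/dt₂ = 1.0000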